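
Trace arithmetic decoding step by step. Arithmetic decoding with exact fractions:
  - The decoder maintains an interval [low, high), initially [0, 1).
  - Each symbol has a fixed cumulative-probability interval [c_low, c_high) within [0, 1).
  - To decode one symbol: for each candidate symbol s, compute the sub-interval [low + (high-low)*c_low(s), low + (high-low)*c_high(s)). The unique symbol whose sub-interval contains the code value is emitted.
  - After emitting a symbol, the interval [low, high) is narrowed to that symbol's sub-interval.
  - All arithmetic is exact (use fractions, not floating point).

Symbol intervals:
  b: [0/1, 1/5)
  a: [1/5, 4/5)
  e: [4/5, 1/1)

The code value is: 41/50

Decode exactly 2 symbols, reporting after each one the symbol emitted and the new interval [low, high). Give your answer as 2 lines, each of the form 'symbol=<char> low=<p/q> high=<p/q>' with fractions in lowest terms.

Answer: symbol=e low=4/5 high=1/1
symbol=b low=4/5 high=21/25

Derivation:
Step 1: interval [0/1, 1/1), width = 1/1 - 0/1 = 1/1
  'b': [0/1 + 1/1*0/1, 0/1 + 1/1*1/5) = [0/1, 1/5)
  'a': [0/1 + 1/1*1/5, 0/1 + 1/1*4/5) = [1/5, 4/5)
  'e': [0/1 + 1/1*4/5, 0/1 + 1/1*1/1) = [4/5, 1/1) <- contains code 41/50
  emit 'e', narrow to [4/5, 1/1)
Step 2: interval [4/5, 1/1), width = 1/1 - 4/5 = 1/5
  'b': [4/5 + 1/5*0/1, 4/5 + 1/5*1/5) = [4/5, 21/25) <- contains code 41/50
  'a': [4/5 + 1/5*1/5, 4/5 + 1/5*4/5) = [21/25, 24/25)
  'e': [4/5 + 1/5*4/5, 4/5 + 1/5*1/1) = [24/25, 1/1)
  emit 'b', narrow to [4/5, 21/25)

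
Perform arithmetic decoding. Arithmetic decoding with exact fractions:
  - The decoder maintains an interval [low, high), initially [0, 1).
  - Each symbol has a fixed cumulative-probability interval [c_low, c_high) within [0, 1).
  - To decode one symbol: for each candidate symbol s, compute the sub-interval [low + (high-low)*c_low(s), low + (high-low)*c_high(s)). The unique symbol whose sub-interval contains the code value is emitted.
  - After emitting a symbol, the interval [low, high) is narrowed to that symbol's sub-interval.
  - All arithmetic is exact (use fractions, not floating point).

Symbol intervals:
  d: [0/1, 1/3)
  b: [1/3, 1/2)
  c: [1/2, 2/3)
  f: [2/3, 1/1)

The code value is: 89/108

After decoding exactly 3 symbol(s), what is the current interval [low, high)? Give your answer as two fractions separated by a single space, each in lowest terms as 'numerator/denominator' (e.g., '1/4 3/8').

Step 1: interval [0/1, 1/1), width = 1/1 - 0/1 = 1/1
  'd': [0/1 + 1/1*0/1, 0/1 + 1/1*1/3) = [0/1, 1/3)
  'b': [0/1 + 1/1*1/3, 0/1 + 1/1*1/2) = [1/3, 1/2)
  'c': [0/1 + 1/1*1/2, 0/1 + 1/1*2/3) = [1/2, 2/3)
  'f': [0/1 + 1/1*2/3, 0/1 + 1/1*1/1) = [2/3, 1/1) <- contains code 89/108
  emit 'f', narrow to [2/3, 1/1)
Step 2: interval [2/3, 1/1), width = 1/1 - 2/3 = 1/3
  'd': [2/3 + 1/3*0/1, 2/3 + 1/3*1/3) = [2/3, 7/9)
  'b': [2/3 + 1/3*1/3, 2/3 + 1/3*1/2) = [7/9, 5/6) <- contains code 89/108
  'c': [2/3 + 1/3*1/2, 2/3 + 1/3*2/3) = [5/6, 8/9)
  'f': [2/3 + 1/3*2/3, 2/3 + 1/3*1/1) = [8/9, 1/1)
  emit 'b', narrow to [7/9, 5/6)
Step 3: interval [7/9, 5/6), width = 5/6 - 7/9 = 1/18
  'd': [7/9 + 1/18*0/1, 7/9 + 1/18*1/3) = [7/9, 43/54)
  'b': [7/9 + 1/18*1/3, 7/9 + 1/18*1/2) = [43/54, 29/36)
  'c': [7/9 + 1/18*1/2, 7/9 + 1/18*2/3) = [29/36, 22/27)
  'f': [7/9 + 1/18*2/3, 7/9 + 1/18*1/1) = [22/27, 5/6) <- contains code 89/108
  emit 'f', narrow to [22/27, 5/6)

Answer: 22/27 5/6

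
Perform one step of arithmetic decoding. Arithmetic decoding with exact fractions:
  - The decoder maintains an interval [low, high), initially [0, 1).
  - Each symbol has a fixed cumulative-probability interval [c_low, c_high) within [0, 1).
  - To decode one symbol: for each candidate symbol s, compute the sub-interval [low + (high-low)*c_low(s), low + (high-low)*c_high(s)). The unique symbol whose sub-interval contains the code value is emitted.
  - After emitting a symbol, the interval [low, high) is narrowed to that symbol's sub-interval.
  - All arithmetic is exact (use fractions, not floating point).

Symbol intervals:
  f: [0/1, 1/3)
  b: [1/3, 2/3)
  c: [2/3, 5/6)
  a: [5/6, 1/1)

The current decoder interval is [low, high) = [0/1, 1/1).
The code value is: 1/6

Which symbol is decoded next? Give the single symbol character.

Interval width = high − low = 1/1 − 0/1 = 1/1
Scaled code = (code − low) / width = (1/6 − 0/1) / 1/1 = 1/6
  f: [0/1, 1/3) ← scaled code falls here ✓
  b: [1/3, 2/3) 
  c: [2/3, 5/6) 
  a: [5/6, 1/1) 

Answer: f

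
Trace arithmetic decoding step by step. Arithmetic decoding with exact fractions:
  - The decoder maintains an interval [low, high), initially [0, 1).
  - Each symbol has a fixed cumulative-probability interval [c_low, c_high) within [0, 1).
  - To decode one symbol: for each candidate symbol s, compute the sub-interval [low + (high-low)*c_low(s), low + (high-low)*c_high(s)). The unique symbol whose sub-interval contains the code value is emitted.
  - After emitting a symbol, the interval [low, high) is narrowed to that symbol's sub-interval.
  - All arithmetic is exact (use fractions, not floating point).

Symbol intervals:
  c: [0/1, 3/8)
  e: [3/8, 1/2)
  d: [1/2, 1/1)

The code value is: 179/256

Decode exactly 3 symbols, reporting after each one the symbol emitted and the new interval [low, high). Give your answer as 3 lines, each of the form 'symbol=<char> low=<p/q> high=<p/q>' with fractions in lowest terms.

Answer: symbol=d low=1/2 high=1/1
symbol=e low=11/16 high=3/4
symbol=c low=11/16 high=91/128

Derivation:
Step 1: interval [0/1, 1/1), width = 1/1 - 0/1 = 1/1
  'c': [0/1 + 1/1*0/1, 0/1 + 1/1*3/8) = [0/1, 3/8)
  'e': [0/1 + 1/1*3/8, 0/1 + 1/1*1/2) = [3/8, 1/2)
  'd': [0/1 + 1/1*1/2, 0/1 + 1/1*1/1) = [1/2, 1/1) <- contains code 179/256
  emit 'd', narrow to [1/2, 1/1)
Step 2: interval [1/2, 1/1), width = 1/1 - 1/2 = 1/2
  'c': [1/2 + 1/2*0/1, 1/2 + 1/2*3/8) = [1/2, 11/16)
  'e': [1/2 + 1/2*3/8, 1/2 + 1/2*1/2) = [11/16, 3/4) <- contains code 179/256
  'd': [1/2 + 1/2*1/2, 1/2 + 1/2*1/1) = [3/4, 1/1)
  emit 'e', narrow to [11/16, 3/4)
Step 3: interval [11/16, 3/4), width = 3/4 - 11/16 = 1/16
  'c': [11/16 + 1/16*0/1, 11/16 + 1/16*3/8) = [11/16, 91/128) <- contains code 179/256
  'e': [11/16 + 1/16*3/8, 11/16 + 1/16*1/2) = [91/128, 23/32)
  'd': [11/16 + 1/16*1/2, 11/16 + 1/16*1/1) = [23/32, 3/4)
  emit 'c', narrow to [11/16, 91/128)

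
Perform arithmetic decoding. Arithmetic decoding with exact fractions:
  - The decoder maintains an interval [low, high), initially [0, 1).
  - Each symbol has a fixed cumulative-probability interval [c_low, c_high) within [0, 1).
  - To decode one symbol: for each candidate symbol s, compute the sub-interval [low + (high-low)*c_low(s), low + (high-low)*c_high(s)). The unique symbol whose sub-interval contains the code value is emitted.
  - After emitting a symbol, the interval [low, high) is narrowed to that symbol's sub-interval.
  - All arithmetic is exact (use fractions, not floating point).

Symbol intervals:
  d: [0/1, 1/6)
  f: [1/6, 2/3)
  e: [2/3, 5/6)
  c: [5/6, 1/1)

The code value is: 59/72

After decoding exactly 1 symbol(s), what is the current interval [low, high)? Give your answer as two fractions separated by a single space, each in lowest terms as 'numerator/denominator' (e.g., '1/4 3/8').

Step 1: interval [0/1, 1/1), width = 1/1 - 0/1 = 1/1
  'd': [0/1 + 1/1*0/1, 0/1 + 1/1*1/6) = [0/1, 1/6)
  'f': [0/1 + 1/1*1/6, 0/1 + 1/1*2/3) = [1/6, 2/3)
  'e': [0/1 + 1/1*2/3, 0/1 + 1/1*5/6) = [2/3, 5/6) <- contains code 59/72
  'c': [0/1 + 1/1*5/6, 0/1 + 1/1*1/1) = [5/6, 1/1)
  emit 'e', narrow to [2/3, 5/6)

Answer: 2/3 5/6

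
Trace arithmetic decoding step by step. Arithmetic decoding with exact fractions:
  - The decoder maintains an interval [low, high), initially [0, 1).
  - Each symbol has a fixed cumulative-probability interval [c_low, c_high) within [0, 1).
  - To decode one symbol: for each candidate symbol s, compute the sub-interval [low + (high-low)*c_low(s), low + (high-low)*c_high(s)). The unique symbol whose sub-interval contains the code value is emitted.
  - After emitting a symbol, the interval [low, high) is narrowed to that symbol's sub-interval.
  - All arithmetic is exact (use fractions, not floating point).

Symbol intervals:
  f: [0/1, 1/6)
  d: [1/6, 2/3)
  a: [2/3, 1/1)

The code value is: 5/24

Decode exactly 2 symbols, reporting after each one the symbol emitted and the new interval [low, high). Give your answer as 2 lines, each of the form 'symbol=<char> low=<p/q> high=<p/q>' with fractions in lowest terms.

Answer: symbol=d low=1/6 high=2/3
symbol=f low=1/6 high=1/4

Derivation:
Step 1: interval [0/1, 1/1), width = 1/1 - 0/1 = 1/1
  'f': [0/1 + 1/1*0/1, 0/1 + 1/1*1/6) = [0/1, 1/6)
  'd': [0/1 + 1/1*1/6, 0/1 + 1/1*2/3) = [1/6, 2/3) <- contains code 5/24
  'a': [0/1 + 1/1*2/3, 0/1 + 1/1*1/1) = [2/3, 1/1)
  emit 'd', narrow to [1/6, 2/3)
Step 2: interval [1/6, 2/3), width = 2/3 - 1/6 = 1/2
  'f': [1/6 + 1/2*0/1, 1/6 + 1/2*1/6) = [1/6, 1/4) <- contains code 5/24
  'd': [1/6 + 1/2*1/6, 1/6 + 1/2*2/3) = [1/4, 1/2)
  'a': [1/6 + 1/2*2/3, 1/6 + 1/2*1/1) = [1/2, 2/3)
  emit 'f', narrow to [1/6, 1/4)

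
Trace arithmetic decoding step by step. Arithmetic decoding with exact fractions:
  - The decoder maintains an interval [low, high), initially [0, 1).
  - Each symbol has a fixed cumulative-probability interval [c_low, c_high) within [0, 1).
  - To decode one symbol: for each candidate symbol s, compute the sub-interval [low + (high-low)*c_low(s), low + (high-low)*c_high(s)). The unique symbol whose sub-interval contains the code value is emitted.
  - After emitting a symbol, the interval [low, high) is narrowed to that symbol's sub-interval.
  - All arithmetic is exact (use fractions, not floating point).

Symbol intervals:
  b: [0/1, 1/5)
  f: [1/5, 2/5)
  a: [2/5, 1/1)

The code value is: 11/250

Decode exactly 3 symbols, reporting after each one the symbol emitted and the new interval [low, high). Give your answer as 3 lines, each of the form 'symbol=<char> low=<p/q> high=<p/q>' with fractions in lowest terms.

Answer: symbol=b low=0/1 high=1/5
symbol=f low=1/25 high=2/25
symbol=b low=1/25 high=6/125

Derivation:
Step 1: interval [0/1, 1/1), width = 1/1 - 0/1 = 1/1
  'b': [0/1 + 1/1*0/1, 0/1 + 1/1*1/5) = [0/1, 1/5) <- contains code 11/250
  'f': [0/1 + 1/1*1/5, 0/1 + 1/1*2/5) = [1/5, 2/5)
  'a': [0/1 + 1/1*2/5, 0/1 + 1/1*1/1) = [2/5, 1/1)
  emit 'b', narrow to [0/1, 1/5)
Step 2: interval [0/1, 1/5), width = 1/5 - 0/1 = 1/5
  'b': [0/1 + 1/5*0/1, 0/1 + 1/5*1/5) = [0/1, 1/25)
  'f': [0/1 + 1/5*1/5, 0/1 + 1/5*2/5) = [1/25, 2/25) <- contains code 11/250
  'a': [0/1 + 1/5*2/5, 0/1 + 1/5*1/1) = [2/25, 1/5)
  emit 'f', narrow to [1/25, 2/25)
Step 3: interval [1/25, 2/25), width = 2/25 - 1/25 = 1/25
  'b': [1/25 + 1/25*0/1, 1/25 + 1/25*1/5) = [1/25, 6/125) <- contains code 11/250
  'f': [1/25 + 1/25*1/5, 1/25 + 1/25*2/5) = [6/125, 7/125)
  'a': [1/25 + 1/25*2/5, 1/25 + 1/25*1/1) = [7/125, 2/25)
  emit 'b', narrow to [1/25, 6/125)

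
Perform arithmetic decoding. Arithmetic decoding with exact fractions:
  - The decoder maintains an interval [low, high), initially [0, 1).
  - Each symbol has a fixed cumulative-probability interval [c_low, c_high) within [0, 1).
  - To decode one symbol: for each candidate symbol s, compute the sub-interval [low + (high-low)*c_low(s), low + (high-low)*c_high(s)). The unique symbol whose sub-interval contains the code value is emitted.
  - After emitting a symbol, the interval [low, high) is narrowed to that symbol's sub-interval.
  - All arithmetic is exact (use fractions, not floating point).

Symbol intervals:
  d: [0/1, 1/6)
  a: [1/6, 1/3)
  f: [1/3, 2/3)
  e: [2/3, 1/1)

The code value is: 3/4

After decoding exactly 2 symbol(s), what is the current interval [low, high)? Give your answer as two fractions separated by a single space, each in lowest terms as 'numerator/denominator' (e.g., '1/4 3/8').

Answer: 13/18 7/9

Derivation:
Step 1: interval [0/1, 1/1), width = 1/1 - 0/1 = 1/1
  'd': [0/1 + 1/1*0/1, 0/1 + 1/1*1/6) = [0/1, 1/6)
  'a': [0/1 + 1/1*1/6, 0/1 + 1/1*1/3) = [1/6, 1/3)
  'f': [0/1 + 1/1*1/3, 0/1 + 1/1*2/3) = [1/3, 2/3)
  'e': [0/1 + 1/1*2/3, 0/1 + 1/1*1/1) = [2/3, 1/1) <- contains code 3/4
  emit 'e', narrow to [2/3, 1/1)
Step 2: interval [2/3, 1/1), width = 1/1 - 2/3 = 1/3
  'd': [2/3 + 1/3*0/1, 2/3 + 1/3*1/6) = [2/3, 13/18)
  'a': [2/3 + 1/3*1/6, 2/3 + 1/3*1/3) = [13/18, 7/9) <- contains code 3/4
  'f': [2/3 + 1/3*1/3, 2/3 + 1/3*2/3) = [7/9, 8/9)
  'e': [2/3 + 1/3*2/3, 2/3 + 1/3*1/1) = [8/9, 1/1)
  emit 'a', narrow to [13/18, 7/9)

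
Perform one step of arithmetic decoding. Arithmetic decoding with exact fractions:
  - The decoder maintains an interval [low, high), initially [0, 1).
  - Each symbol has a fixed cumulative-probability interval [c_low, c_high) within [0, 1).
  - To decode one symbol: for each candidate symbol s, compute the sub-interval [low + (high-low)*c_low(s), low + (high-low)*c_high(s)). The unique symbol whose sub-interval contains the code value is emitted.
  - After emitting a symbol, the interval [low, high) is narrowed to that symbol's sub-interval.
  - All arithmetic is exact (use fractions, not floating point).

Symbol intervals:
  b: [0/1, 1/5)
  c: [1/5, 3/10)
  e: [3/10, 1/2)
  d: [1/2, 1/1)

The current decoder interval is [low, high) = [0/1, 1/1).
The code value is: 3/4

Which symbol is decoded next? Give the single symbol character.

Interval width = high − low = 1/1 − 0/1 = 1/1
Scaled code = (code − low) / width = (3/4 − 0/1) / 1/1 = 3/4
  b: [0/1, 1/5) 
  c: [1/5, 3/10) 
  e: [3/10, 1/2) 
  d: [1/2, 1/1) ← scaled code falls here ✓

Answer: d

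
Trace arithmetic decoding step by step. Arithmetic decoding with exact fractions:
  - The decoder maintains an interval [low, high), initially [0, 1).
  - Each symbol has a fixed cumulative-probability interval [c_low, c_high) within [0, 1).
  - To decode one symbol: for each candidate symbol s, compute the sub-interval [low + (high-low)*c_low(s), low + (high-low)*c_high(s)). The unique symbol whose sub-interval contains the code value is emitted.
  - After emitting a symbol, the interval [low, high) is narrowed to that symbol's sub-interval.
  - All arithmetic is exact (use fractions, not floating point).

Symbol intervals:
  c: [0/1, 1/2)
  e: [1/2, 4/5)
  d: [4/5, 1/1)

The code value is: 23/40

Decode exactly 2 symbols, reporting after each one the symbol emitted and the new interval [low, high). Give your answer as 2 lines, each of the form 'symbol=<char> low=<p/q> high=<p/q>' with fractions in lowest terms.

Answer: symbol=e low=1/2 high=4/5
symbol=c low=1/2 high=13/20

Derivation:
Step 1: interval [0/1, 1/1), width = 1/1 - 0/1 = 1/1
  'c': [0/1 + 1/1*0/1, 0/1 + 1/1*1/2) = [0/1, 1/2)
  'e': [0/1 + 1/1*1/2, 0/1 + 1/1*4/5) = [1/2, 4/5) <- contains code 23/40
  'd': [0/1 + 1/1*4/5, 0/1 + 1/1*1/1) = [4/5, 1/1)
  emit 'e', narrow to [1/2, 4/5)
Step 2: interval [1/2, 4/5), width = 4/5 - 1/2 = 3/10
  'c': [1/2 + 3/10*0/1, 1/2 + 3/10*1/2) = [1/2, 13/20) <- contains code 23/40
  'e': [1/2 + 3/10*1/2, 1/2 + 3/10*4/5) = [13/20, 37/50)
  'd': [1/2 + 3/10*4/5, 1/2 + 3/10*1/1) = [37/50, 4/5)
  emit 'c', narrow to [1/2, 13/20)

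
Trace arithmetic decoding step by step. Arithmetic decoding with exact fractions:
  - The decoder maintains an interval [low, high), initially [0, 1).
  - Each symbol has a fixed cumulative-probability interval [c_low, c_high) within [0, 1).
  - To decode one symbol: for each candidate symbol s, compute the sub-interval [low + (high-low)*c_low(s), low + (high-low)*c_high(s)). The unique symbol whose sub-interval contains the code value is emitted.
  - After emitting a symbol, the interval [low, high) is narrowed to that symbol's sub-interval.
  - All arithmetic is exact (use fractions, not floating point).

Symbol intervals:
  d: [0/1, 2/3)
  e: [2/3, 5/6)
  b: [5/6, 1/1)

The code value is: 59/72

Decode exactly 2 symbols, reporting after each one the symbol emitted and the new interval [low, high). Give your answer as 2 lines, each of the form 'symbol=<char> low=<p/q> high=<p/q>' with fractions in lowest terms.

Answer: symbol=e low=2/3 high=5/6
symbol=b low=29/36 high=5/6

Derivation:
Step 1: interval [0/1, 1/1), width = 1/1 - 0/1 = 1/1
  'd': [0/1 + 1/1*0/1, 0/1 + 1/1*2/3) = [0/1, 2/3)
  'e': [0/1 + 1/1*2/3, 0/1 + 1/1*5/6) = [2/3, 5/6) <- contains code 59/72
  'b': [0/1 + 1/1*5/6, 0/1 + 1/1*1/1) = [5/6, 1/1)
  emit 'e', narrow to [2/3, 5/6)
Step 2: interval [2/3, 5/6), width = 5/6 - 2/3 = 1/6
  'd': [2/3 + 1/6*0/1, 2/3 + 1/6*2/3) = [2/3, 7/9)
  'e': [2/3 + 1/6*2/3, 2/3 + 1/6*5/6) = [7/9, 29/36)
  'b': [2/3 + 1/6*5/6, 2/3 + 1/6*1/1) = [29/36, 5/6) <- contains code 59/72
  emit 'b', narrow to [29/36, 5/6)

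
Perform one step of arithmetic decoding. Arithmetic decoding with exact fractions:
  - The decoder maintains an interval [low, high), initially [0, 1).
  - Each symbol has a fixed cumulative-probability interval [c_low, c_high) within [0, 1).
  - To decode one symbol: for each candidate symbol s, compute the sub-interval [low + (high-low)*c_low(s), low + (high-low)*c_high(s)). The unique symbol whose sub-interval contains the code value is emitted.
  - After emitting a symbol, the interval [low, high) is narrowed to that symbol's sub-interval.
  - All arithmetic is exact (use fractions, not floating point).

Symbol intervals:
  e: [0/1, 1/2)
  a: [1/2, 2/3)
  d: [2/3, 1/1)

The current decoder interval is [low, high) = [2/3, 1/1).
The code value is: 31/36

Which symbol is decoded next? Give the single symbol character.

Interval width = high − low = 1/1 − 2/3 = 1/3
Scaled code = (code − low) / width = (31/36 − 2/3) / 1/3 = 7/12
  e: [0/1, 1/2) 
  a: [1/2, 2/3) ← scaled code falls here ✓
  d: [2/3, 1/1) 

Answer: a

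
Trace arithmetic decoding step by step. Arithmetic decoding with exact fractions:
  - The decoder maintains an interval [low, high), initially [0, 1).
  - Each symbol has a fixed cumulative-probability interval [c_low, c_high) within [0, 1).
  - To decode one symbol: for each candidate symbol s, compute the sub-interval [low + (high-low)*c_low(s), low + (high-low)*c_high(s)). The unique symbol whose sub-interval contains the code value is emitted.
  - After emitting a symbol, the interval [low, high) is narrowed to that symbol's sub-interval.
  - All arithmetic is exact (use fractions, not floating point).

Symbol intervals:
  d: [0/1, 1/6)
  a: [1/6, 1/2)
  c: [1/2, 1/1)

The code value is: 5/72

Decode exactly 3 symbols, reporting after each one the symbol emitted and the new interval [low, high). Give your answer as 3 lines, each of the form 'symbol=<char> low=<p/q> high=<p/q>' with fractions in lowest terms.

Answer: symbol=d low=0/1 high=1/6
symbol=a low=1/36 high=1/12
symbol=c low=1/18 high=1/12

Derivation:
Step 1: interval [0/1, 1/1), width = 1/1 - 0/1 = 1/1
  'd': [0/1 + 1/1*0/1, 0/1 + 1/1*1/6) = [0/1, 1/6) <- contains code 5/72
  'a': [0/1 + 1/1*1/6, 0/1 + 1/1*1/2) = [1/6, 1/2)
  'c': [0/1 + 1/1*1/2, 0/1 + 1/1*1/1) = [1/2, 1/1)
  emit 'd', narrow to [0/1, 1/6)
Step 2: interval [0/1, 1/6), width = 1/6 - 0/1 = 1/6
  'd': [0/1 + 1/6*0/1, 0/1 + 1/6*1/6) = [0/1, 1/36)
  'a': [0/1 + 1/6*1/6, 0/1 + 1/6*1/2) = [1/36, 1/12) <- contains code 5/72
  'c': [0/1 + 1/6*1/2, 0/1 + 1/6*1/1) = [1/12, 1/6)
  emit 'a', narrow to [1/36, 1/12)
Step 3: interval [1/36, 1/12), width = 1/12 - 1/36 = 1/18
  'd': [1/36 + 1/18*0/1, 1/36 + 1/18*1/6) = [1/36, 1/27)
  'a': [1/36 + 1/18*1/6, 1/36 + 1/18*1/2) = [1/27, 1/18)
  'c': [1/36 + 1/18*1/2, 1/36 + 1/18*1/1) = [1/18, 1/12) <- contains code 5/72
  emit 'c', narrow to [1/18, 1/12)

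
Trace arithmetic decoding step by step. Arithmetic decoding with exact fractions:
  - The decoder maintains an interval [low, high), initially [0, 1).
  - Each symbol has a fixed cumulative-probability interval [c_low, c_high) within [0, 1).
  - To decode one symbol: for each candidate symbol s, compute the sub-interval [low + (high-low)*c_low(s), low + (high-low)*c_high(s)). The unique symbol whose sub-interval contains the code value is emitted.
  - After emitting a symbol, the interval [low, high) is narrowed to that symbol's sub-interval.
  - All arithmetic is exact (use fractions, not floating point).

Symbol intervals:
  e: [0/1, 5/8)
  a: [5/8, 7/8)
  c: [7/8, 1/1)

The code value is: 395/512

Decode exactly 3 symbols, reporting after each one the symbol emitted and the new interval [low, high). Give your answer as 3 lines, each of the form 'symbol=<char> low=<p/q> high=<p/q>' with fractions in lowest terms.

Step 1: interval [0/1, 1/1), width = 1/1 - 0/1 = 1/1
  'e': [0/1 + 1/1*0/1, 0/1 + 1/1*5/8) = [0/1, 5/8)
  'a': [0/1 + 1/1*5/8, 0/1 + 1/1*7/8) = [5/8, 7/8) <- contains code 395/512
  'c': [0/1 + 1/1*7/8, 0/1 + 1/1*1/1) = [7/8, 1/1)
  emit 'a', narrow to [5/8, 7/8)
Step 2: interval [5/8, 7/8), width = 7/8 - 5/8 = 1/4
  'e': [5/8 + 1/4*0/1, 5/8 + 1/4*5/8) = [5/8, 25/32) <- contains code 395/512
  'a': [5/8 + 1/4*5/8, 5/8 + 1/4*7/8) = [25/32, 27/32)
  'c': [5/8 + 1/4*7/8, 5/8 + 1/4*1/1) = [27/32, 7/8)
  emit 'e', narrow to [5/8, 25/32)
Step 3: interval [5/8, 25/32), width = 25/32 - 5/8 = 5/32
  'e': [5/8 + 5/32*0/1, 5/8 + 5/32*5/8) = [5/8, 185/256)
  'a': [5/8 + 5/32*5/8, 5/8 + 5/32*7/8) = [185/256, 195/256)
  'c': [5/8 + 5/32*7/8, 5/8 + 5/32*1/1) = [195/256, 25/32) <- contains code 395/512
  emit 'c', narrow to [195/256, 25/32)

Answer: symbol=a low=5/8 high=7/8
symbol=e low=5/8 high=25/32
symbol=c low=195/256 high=25/32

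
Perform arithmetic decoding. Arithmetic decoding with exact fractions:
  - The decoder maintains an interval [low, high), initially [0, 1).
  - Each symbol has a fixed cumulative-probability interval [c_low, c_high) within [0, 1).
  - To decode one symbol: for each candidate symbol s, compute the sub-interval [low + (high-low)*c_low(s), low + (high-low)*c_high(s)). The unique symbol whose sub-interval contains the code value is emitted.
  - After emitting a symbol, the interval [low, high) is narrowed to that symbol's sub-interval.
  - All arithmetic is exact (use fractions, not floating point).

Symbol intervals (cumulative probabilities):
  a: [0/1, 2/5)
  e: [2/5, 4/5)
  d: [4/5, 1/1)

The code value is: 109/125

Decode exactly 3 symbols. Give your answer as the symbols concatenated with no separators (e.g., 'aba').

Answer: dad

Derivation:
Step 1: interval [0/1, 1/1), width = 1/1 - 0/1 = 1/1
  'a': [0/1 + 1/1*0/1, 0/1 + 1/1*2/5) = [0/1, 2/5)
  'e': [0/1 + 1/1*2/5, 0/1 + 1/1*4/5) = [2/5, 4/5)
  'd': [0/1 + 1/1*4/5, 0/1 + 1/1*1/1) = [4/5, 1/1) <- contains code 109/125
  emit 'd', narrow to [4/5, 1/1)
Step 2: interval [4/5, 1/1), width = 1/1 - 4/5 = 1/5
  'a': [4/5 + 1/5*0/1, 4/5 + 1/5*2/5) = [4/5, 22/25) <- contains code 109/125
  'e': [4/5 + 1/5*2/5, 4/5 + 1/5*4/5) = [22/25, 24/25)
  'd': [4/5 + 1/5*4/5, 4/5 + 1/5*1/1) = [24/25, 1/1)
  emit 'a', narrow to [4/5, 22/25)
Step 3: interval [4/5, 22/25), width = 22/25 - 4/5 = 2/25
  'a': [4/5 + 2/25*0/1, 4/5 + 2/25*2/5) = [4/5, 104/125)
  'e': [4/5 + 2/25*2/5, 4/5 + 2/25*4/5) = [104/125, 108/125)
  'd': [4/5 + 2/25*4/5, 4/5 + 2/25*1/1) = [108/125, 22/25) <- contains code 109/125
  emit 'd', narrow to [108/125, 22/25)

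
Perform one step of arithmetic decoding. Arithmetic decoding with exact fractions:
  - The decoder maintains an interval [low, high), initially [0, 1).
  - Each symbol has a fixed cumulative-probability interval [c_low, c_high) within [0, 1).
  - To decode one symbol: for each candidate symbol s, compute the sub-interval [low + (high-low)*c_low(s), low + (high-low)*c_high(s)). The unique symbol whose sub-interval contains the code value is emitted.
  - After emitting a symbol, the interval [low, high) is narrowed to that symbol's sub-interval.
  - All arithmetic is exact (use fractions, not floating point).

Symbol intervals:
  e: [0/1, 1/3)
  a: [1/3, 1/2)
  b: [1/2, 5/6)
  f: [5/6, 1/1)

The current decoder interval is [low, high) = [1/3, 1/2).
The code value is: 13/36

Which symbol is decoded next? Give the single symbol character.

Answer: e

Derivation:
Interval width = high − low = 1/2 − 1/3 = 1/6
Scaled code = (code − low) / width = (13/36 − 1/3) / 1/6 = 1/6
  e: [0/1, 1/3) ← scaled code falls here ✓
  a: [1/3, 1/2) 
  b: [1/2, 5/6) 
  f: [5/6, 1/1) 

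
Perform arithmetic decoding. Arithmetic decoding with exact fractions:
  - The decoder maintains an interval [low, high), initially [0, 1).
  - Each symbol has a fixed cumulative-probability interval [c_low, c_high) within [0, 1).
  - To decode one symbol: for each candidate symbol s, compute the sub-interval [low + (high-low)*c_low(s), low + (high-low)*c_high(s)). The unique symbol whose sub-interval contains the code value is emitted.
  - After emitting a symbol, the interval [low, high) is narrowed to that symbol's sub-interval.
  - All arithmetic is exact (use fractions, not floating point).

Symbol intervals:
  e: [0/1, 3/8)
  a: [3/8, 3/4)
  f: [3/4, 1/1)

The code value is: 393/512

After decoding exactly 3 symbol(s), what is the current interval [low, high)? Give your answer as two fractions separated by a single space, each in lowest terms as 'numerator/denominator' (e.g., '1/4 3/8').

Answer: 3/4 201/256

Derivation:
Step 1: interval [0/1, 1/1), width = 1/1 - 0/1 = 1/1
  'e': [0/1 + 1/1*0/1, 0/1 + 1/1*3/8) = [0/1, 3/8)
  'a': [0/1 + 1/1*3/8, 0/1 + 1/1*3/4) = [3/8, 3/4)
  'f': [0/1 + 1/1*3/4, 0/1 + 1/1*1/1) = [3/4, 1/1) <- contains code 393/512
  emit 'f', narrow to [3/4, 1/1)
Step 2: interval [3/4, 1/1), width = 1/1 - 3/4 = 1/4
  'e': [3/4 + 1/4*0/1, 3/4 + 1/4*3/8) = [3/4, 27/32) <- contains code 393/512
  'a': [3/4 + 1/4*3/8, 3/4 + 1/4*3/4) = [27/32, 15/16)
  'f': [3/4 + 1/4*3/4, 3/4 + 1/4*1/1) = [15/16, 1/1)
  emit 'e', narrow to [3/4, 27/32)
Step 3: interval [3/4, 27/32), width = 27/32 - 3/4 = 3/32
  'e': [3/4 + 3/32*0/1, 3/4 + 3/32*3/8) = [3/4, 201/256) <- contains code 393/512
  'a': [3/4 + 3/32*3/8, 3/4 + 3/32*3/4) = [201/256, 105/128)
  'f': [3/4 + 3/32*3/4, 3/4 + 3/32*1/1) = [105/128, 27/32)
  emit 'e', narrow to [3/4, 201/256)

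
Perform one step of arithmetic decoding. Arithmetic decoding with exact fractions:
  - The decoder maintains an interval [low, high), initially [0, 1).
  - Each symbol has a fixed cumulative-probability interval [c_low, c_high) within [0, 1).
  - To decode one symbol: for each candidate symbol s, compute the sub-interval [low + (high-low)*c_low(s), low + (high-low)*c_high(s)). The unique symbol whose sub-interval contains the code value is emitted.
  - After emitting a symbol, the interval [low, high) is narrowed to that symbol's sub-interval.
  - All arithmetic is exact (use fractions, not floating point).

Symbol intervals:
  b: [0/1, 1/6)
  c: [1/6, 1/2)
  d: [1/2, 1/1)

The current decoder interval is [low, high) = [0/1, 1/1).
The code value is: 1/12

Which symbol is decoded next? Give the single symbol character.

Interval width = high − low = 1/1 − 0/1 = 1/1
Scaled code = (code − low) / width = (1/12 − 0/1) / 1/1 = 1/12
  b: [0/1, 1/6) ← scaled code falls here ✓
  c: [1/6, 1/2) 
  d: [1/2, 1/1) 

Answer: b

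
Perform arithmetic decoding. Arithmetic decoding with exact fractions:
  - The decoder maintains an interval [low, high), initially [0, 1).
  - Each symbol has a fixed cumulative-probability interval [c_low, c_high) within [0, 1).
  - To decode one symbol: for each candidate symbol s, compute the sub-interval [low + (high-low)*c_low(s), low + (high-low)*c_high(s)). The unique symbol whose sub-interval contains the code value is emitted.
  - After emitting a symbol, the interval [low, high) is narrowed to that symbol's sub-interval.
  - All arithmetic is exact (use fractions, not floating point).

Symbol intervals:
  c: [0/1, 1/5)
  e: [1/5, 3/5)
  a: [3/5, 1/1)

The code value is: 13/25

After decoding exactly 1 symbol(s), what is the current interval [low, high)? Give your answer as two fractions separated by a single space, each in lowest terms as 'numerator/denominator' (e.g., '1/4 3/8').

Answer: 1/5 3/5

Derivation:
Step 1: interval [0/1, 1/1), width = 1/1 - 0/1 = 1/1
  'c': [0/1 + 1/1*0/1, 0/1 + 1/1*1/5) = [0/1, 1/5)
  'e': [0/1 + 1/1*1/5, 0/1 + 1/1*3/5) = [1/5, 3/5) <- contains code 13/25
  'a': [0/1 + 1/1*3/5, 0/1 + 1/1*1/1) = [3/5, 1/1)
  emit 'e', narrow to [1/5, 3/5)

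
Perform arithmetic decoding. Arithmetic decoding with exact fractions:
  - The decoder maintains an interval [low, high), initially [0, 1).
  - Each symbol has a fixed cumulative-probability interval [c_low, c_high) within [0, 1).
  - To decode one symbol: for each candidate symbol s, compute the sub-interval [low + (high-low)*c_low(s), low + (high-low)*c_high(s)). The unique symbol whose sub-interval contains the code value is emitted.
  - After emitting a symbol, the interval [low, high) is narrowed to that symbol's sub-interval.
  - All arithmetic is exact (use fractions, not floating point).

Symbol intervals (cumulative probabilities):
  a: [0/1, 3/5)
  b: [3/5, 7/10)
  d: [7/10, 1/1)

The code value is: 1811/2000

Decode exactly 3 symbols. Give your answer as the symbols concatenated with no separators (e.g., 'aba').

Answer: dbd

Derivation:
Step 1: interval [0/1, 1/1), width = 1/1 - 0/1 = 1/1
  'a': [0/1 + 1/1*0/1, 0/1 + 1/1*3/5) = [0/1, 3/5)
  'b': [0/1 + 1/1*3/5, 0/1 + 1/1*7/10) = [3/5, 7/10)
  'd': [0/1 + 1/1*7/10, 0/1 + 1/1*1/1) = [7/10, 1/1) <- contains code 1811/2000
  emit 'd', narrow to [7/10, 1/1)
Step 2: interval [7/10, 1/1), width = 1/1 - 7/10 = 3/10
  'a': [7/10 + 3/10*0/1, 7/10 + 3/10*3/5) = [7/10, 22/25)
  'b': [7/10 + 3/10*3/5, 7/10 + 3/10*7/10) = [22/25, 91/100) <- contains code 1811/2000
  'd': [7/10 + 3/10*7/10, 7/10 + 3/10*1/1) = [91/100, 1/1)
  emit 'b', narrow to [22/25, 91/100)
Step 3: interval [22/25, 91/100), width = 91/100 - 22/25 = 3/100
  'a': [22/25 + 3/100*0/1, 22/25 + 3/100*3/5) = [22/25, 449/500)
  'b': [22/25 + 3/100*3/5, 22/25 + 3/100*7/10) = [449/500, 901/1000)
  'd': [22/25 + 3/100*7/10, 22/25 + 3/100*1/1) = [901/1000, 91/100) <- contains code 1811/2000
  emit 'd', narrow to [901/1000, 91/100)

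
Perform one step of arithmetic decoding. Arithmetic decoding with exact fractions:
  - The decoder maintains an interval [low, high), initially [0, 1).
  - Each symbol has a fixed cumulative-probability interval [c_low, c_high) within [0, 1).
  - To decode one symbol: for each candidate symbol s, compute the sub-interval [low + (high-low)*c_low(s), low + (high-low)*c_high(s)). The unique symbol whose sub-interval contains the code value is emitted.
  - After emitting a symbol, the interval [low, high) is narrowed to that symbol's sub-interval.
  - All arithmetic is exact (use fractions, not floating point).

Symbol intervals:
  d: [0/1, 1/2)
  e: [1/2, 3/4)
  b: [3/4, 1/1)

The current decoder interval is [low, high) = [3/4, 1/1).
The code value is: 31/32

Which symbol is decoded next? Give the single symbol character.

Interval width = high − low = 1/1 − 3/4 = 1/4
Scaled code = (code − low) / width = (31/32 − 3/4) / 1/4 = 7/8
  d: [0/1, 1/2) 
  e: [1/2, 3/4) 
  b: [3/4, 1/1) ← scaled code falls here ✓

Answer: b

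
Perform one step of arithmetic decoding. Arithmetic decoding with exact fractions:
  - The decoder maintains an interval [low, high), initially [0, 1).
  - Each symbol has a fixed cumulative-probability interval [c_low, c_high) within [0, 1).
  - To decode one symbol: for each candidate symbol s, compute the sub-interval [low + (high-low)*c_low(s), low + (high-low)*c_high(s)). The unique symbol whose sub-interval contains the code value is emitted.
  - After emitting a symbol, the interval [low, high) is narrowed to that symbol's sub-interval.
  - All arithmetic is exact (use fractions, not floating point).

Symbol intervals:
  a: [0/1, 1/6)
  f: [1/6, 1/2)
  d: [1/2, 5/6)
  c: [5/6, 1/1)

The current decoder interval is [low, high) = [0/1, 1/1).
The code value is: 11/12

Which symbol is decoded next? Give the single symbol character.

Answer: c

Derivation:
Interval width = high − low = 1/1 − 0/1 = 1/1
Scaled code = (code − low) / width = (11/12 − 0/1) / 1/1 = 11/12
  a: [0/1, 1/6) 
  f: [1/6, 1/2) 
  d: [1/2, 5/6) 
  c: [5/6, 1/1) ← scaled code falls here ✓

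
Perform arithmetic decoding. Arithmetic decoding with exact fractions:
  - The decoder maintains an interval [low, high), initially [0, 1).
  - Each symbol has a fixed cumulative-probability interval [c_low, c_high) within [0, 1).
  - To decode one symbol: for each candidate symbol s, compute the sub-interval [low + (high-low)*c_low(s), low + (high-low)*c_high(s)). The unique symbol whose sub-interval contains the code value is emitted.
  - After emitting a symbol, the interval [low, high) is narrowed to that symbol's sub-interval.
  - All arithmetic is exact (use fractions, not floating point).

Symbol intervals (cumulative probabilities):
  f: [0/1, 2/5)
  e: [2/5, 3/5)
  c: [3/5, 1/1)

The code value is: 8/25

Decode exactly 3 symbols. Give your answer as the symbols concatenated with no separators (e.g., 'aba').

Step 1: interval [0/1, 1/1), width = 1/1 - 0/1 = 1/1
  'f': [0/1 + 1/1*0/1, 0/1 + 1/1*2/5) = [0/1, 2/5) <- contains code 8/25
  'e': [0/1 + 1/1*2/5, 0/1 + 1/1*3/5) = [2/5, 3/5)
  'c': [0/1 + 1/1*3/5, 0/1 + 1/1*1/1) = [3/5, 1/1)
  emit 'f', narrow to [0/1, 2/5)
Step 2: interval [0/1, 2/5), width = 2/5 - 0/1 = 2/5
  'f': [0/1 + 2/5*0/1, 0/1 + 2/5*2/5) = [0/1, 4/25)
  'e': [0/1 + 2/5*2/5, 0/1 + 2/5*3/5) = [4/25, 6/25)
  'c': [0/1 + 2/5*3/5, 0/1 + 2/5*1/1) = [6/25, 2/5) <- contains code 8/25
  emit 'c', narrow to [6/25, 2/5)
Step 3: interval [6/25, 2/5), width = 2/5 - 6/25 = 4/25
  'f': [6/25 + 4/25*0/1, 6/25 + 4/25*2/5) = [6/25, 38/125)
  'e': [6/25 + 4/25*2/5, 6/25 + 4/25*3/5) = [38/125, 42/125) <- contains code 8/25
  'c': [6/25 + 4/25*3/5, 6/25 + 4/25*1/1) = [42/125, 2/5)
  emit 'e', narrow to [38/125, 42/125)

Answer: fce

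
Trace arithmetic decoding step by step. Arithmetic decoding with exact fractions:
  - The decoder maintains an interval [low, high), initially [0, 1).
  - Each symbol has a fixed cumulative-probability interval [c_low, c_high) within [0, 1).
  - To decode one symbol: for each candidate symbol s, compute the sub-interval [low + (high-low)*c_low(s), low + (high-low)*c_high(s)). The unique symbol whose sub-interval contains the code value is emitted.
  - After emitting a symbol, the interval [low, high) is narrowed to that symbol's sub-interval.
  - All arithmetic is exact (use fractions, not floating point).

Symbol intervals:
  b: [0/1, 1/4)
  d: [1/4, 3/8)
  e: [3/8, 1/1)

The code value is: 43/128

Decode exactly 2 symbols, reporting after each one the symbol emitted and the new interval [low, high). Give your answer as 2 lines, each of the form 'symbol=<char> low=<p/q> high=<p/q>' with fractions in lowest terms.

Step 1: interval [0/1, 1/1), width = 1/1 - 0/1 = 1/1
  'b': [0/1 + 1/1*0/1, 0/1 + 1/1*1/4) = [0/1, 1/4)
  'd': [0/1 + 1/1*1/4, 0/1 + 1/1*3/8) = [1/4, 3/8) <- contains code 43/128
  'e': [0/1 + 1/1*3/8, 0/1 + 1/1*1/1) = [3/8, 1/1)
  emit 'd', narrow to [1/4, 3/8)
Step 2: interval [1/4, 3/8), width = 3/8 - 1/4 = 1/8
  'b': [1/4 + 1/8*0/1, 1/4 + 1/8*1/4) = [1/4, 9/32)
  'd': [1/4 + 1/8*1/4, 1/4 + 1/8*3/8) = [9/32, 19/64)
  'e': [1/4 + 1/8*3/8, 1/4 + 1/8*1/1) = [19/64, 3/8) <- contains code 43/128
  emit 'e', narrow to [19/64, 3/8)

Answer: symbol=d low=1/4 high=3/8
symbol=e low=19/64 high=3/8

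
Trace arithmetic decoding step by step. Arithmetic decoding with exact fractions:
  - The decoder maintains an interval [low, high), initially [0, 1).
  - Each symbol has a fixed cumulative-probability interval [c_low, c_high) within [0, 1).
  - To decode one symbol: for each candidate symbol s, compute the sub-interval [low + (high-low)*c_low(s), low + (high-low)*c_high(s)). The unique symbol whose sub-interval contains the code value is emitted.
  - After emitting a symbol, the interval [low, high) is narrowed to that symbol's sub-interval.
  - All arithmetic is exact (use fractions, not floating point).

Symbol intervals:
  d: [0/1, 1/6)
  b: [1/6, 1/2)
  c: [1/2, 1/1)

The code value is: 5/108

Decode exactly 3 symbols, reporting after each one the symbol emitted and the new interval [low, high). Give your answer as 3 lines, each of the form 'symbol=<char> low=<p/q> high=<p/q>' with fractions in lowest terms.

Step 1: interval [0/1, 1/1), width = 1/1 - 0/1 = 1/1
  'd': [0/1 + 1/1*0/1, 0/1 + 1/1*1/6) = [0/1, 1/6) <- contains code 5/108
  'b': [0/1 + 1/1*1/6, 0/1 + 1/1*1/2) = [1/6, 1/2)
  'c': [0/1 + 1/1*1/2, 0/1 + 1/1*1/1) = [1/2, 1/1)
  emit 'd', narrow to [0/1, 1/6)
Step 2: interval [0/1, 1/6), width = 1/6 - 0/1 = 1/6
  'd': [0/1 + 1/6*0/1, 0/1 + 1/6*1/6) = [0/1, 1/36)
  'b': [0/1 + 1/6*1/6, 0/1 + 1/6*1/2) = [1/36, 1/12) <- contains code 5/108
  'c': [0/1 + 1/6*1/2, 0/1 + 1/6*1/1) = [1/12, 1/6)
  emit 'b', narrow to [1/36, 1/12)
Step 3: interval [1/36, 1/12), width = 1/12 - 1/36 = 1/18
  'd': [1/36 + 1/18*0/1, 1/36 + 1/18*1/6) = [1/36, 1/27)
  'b': [1/36 + 1/18*1/6, 1/36 + 1/18*1/2) = [1/27, 1/18) <- contains code 5/108
  'c': [1/36 + 1/18*1/2, 1/36 + 1/18*1/1) = [1/18, 1/12)
  emit 'b', narrow to [1/27, 1/18)

Answer: symbol=d low=0/1 high=1/6
symbol=b low=1/36 high=1/12
symbol=b low=1/27 high=1/18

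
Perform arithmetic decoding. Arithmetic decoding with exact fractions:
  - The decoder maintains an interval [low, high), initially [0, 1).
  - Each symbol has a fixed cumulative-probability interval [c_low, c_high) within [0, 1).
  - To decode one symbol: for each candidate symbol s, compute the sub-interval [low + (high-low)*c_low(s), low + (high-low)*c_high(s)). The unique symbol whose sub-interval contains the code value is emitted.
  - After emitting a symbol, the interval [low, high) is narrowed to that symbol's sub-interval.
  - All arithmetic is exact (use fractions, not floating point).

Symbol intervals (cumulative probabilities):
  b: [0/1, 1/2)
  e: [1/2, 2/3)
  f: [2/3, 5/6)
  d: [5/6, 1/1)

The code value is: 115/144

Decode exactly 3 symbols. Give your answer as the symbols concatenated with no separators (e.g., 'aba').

Answer: fff

Derivation:
Step 1: interval [0/1, 1/1), width = 1/1 - 0/1 = 1/1
  'b': [0/1 + 1/1*0/1, 0/1 + 1/1*1/2) = [0/1, 1/2)
  'e': [0/1 + 1/1*1/2, 0/1 + 1/1*2/3) = [1/2, 2/3)
  'f': [0/1 + 1/1*2/3, 0/1 + 1/1*5/6) = [2/3, 5/6) <- contains code 115/144
  'd': [0/1 + 1/1*5/6, 0/1 + 1/1*1/1) = [5/6, 1/1)
  emit 'f', narrow to [2/3, 5/6)
Step 2: interval [2/3, 5/6), width = 5/6 - 2/3 = 1/6
  'b': [2/3 + 1/6*0/1, 2/3 + 1/6*1/2) = [2/3, 3/4)
  'e': [2/3 + 1/6*1/2, 2/3 + 1/6*2/3) = [3/4, 7/9)
  'f': [2/3 + 1/6*2/3, 2/3 + 1/6*5/6) = [7/9, 29/36) <- contains code 115/144
  'd': [2/3 + 1/6*5/6, 2/3 + 1/6*1/1) = [29/36, 5/6)
  emit 'f', narrow to [7/9, 29/36)
Step 3: interval [7/9, 29/36), width = 29/36 - 7/9 = 1/36
  'b': [7/9 + 1/36*0/1, 7/9 + 1/36*1/2) = [7/9, 19/24)
  'e': [7/9 + 1/36*1/2, 7/9 + 1/36*2/3) = [19/24, 43/54)
  'f': [7/9 + 1/36*2/3, 7/9 + 1/36*5/6) = [43/54, 173/216) <- contains code 115/144
  'd': [7/9 + 1/36*5/6, 7/9 + 1/36*1/1) = [173/216, 29/36)
  emit 'f', narrow to [43/54, 173/216)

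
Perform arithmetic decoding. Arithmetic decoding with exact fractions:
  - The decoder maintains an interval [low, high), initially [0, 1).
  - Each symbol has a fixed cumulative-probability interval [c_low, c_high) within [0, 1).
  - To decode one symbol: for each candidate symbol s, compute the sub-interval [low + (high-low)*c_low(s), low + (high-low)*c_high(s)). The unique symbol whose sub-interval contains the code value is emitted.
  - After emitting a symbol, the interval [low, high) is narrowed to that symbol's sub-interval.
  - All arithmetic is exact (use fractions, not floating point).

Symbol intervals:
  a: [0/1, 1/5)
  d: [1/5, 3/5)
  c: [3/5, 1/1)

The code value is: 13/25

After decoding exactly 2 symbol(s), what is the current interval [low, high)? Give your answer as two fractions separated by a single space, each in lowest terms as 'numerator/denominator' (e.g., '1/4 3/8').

Step 1: interval [0/1, 1/1), width = 1/1 - 0/1 = 1/1
  'a': [0/1 + 1/1*0/1, 0/1 + 1/1*1/5) = [0/1, 1/5)
  'd': [0/1 + 1/1*1/5, 0/1 + 1/1*3/5) = [1/5, 3/5) <- contains code 13/25
  'c': [0/1 + 1/1*3/5, 0/1 + 1/1*1/1) = [3/5, 1/1)
  emit 'd', narrow to [1/5, 3/5)
Step 2: interval [1/5, 3/5), width = 3/5 - 1/5 = 2/5
  'a': [1/5 + 2/5*0/1, 1/5 + 2/5*1/5) = [1/5, 7/25)
  'd': [1/5 + 2/5*1/5, 1/5 + 2/5*3/5) = [7/25, 11/25)
  'c': [1/5 + 2/5*3/5, 1/5 + 2/5*1/1) = [11/25, 3/5) <- contains code 13/25
  emit 'c', narrow to [11/25, 3/5)

Answer: 11/25 3/5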